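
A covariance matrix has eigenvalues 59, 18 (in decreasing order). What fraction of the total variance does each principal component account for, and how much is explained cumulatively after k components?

Step 1 — total variance = trace(Sigma) = Σ λ_i = 59 + 18 = 77.

Step 2 — fraction explained by component i = λ_i / Σ λ:
  PC1: 59/77 = 0.7662
  PC2: 18/77 = 0.2338

Step 3 — cumulative fraction after k components = (λ_1 + ... + λ_k) / Σ λ:
  k = 1: 59/77 = 0.7662
  k = 2: (59 + 18)/77 = 77/77 = 1

Summary (fraction, with percent):

explained: PC1 0.7662 (76.62%), PC2 0.2338 (23.38%);  cumulative: 0.7662, 1


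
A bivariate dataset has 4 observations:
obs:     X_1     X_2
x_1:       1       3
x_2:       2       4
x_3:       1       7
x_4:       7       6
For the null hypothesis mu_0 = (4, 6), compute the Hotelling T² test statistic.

Step 1 — sample mean vector:
  mean(X_1) = (1 + 2 + 1 + 7) / 4 = 11/4 = 2.75
  mean(X_2) = (3 + 4 + 7 + 6) / 4 = 20/4 = 5
  x̄ = (2.75, 5),  deviation x̄ - mu_0 = (2.75, 5) - (4, 6) = (-1.25, -1).

Step 2 — sample covariance matrix, S[i,j] = (1/(n-1)) · Σ_k (x_{k,i} - mean_i) · (x_{k,j} - mean_j), divisor n-1 = 3:
  S[X_1,X_1] = ((-1.75)·(-1.75) + (-0.75)·(-0.75) + (-1.75)·(-1.75) + (4.25)·(4.25)) / 3 = 24.75/3 = 8.25
  S[X_1,X_2] = ((-1.75)·(-2) + (-0.75)·(-1) + (-1.75)·(2) + (4.25)·(1)) / 3 = 5/3 = 1.6667
  S[X_2,X_2] = ((-2)·(-2) + (-1)·(-1) + (2)·(2) + (1)·(1)) / 3 = 10/3 = 3.3333
  S = [[8.25, 1.6667],
 [1.6667, 3.3333]].

Step 3 — invert S. det(S) = 8.25·3.3333 - (1.6667)² = 24.7222.
  S^{-1} = (1/det) · [[d, -b], [-b, a]] = [[0.1348, -0.0674],
 [-0.0674, 0.3337]].

Step 4 — quadratic form (x̄ - mu_0)^T · S^{-1} · (x̄ - mu_0):
  S^{-1} · (x̄ - mu_0) = (-0.1011, -0.2494),
  (x̄ - mu_0)^T · [...] = (-1.25)·(-0.1011) + (-1)·(-0.2494) = 0.3758.

Step 5 — scale by n: T² = 4 · 0.3758 = 1.5034.

T² ≈ 1.5034


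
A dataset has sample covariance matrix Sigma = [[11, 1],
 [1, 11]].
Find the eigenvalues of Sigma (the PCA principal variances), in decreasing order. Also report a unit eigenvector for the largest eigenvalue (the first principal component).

Step 1 — characteristic polynomial of 2×2 Sigma:
  det(Sigma - λI) = λ² - trace · λ + det = 0.
  trace = 11 + 11 = 22, det = 11·11 - (1)² = 120.
Step 2 — discriminant:
  Δ = trace² - 4·det = 484 - 480 = 4.
Step 3 — eigenvalues:
  λ = (trace ± √Δ)/2 = (22 ± 2)/2,
  λ_1 = 12,  λ_2 = 10.

Step 4 — unit eigenvector for λ_1: solve (Sigma - λ_1 I)v = 0. First row:
  (11 - 12)·v_x + (1)·v_y = 0, i.e. (-1)·v_x + (1)·v_y = 0,
  so v ∝ (b, λ_1 - a) = (1, 1) = u.
  ||u|| = √((1)² + (1)²) = √(2) ≈ 1.4142,
  v_1 = u/||u|| ≈ (0.7071, 0.7071) (||v_1|| = 1).

λ_1 = 12,  λ_2 = 10;  v_1 ≈ (0.7071, 0.7071)


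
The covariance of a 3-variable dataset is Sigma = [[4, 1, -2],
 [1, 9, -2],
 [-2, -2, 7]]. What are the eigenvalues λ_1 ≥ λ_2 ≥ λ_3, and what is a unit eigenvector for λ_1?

Step 1 — characteristic polynomial p(λ) = det(λI - Sigma) = λ³ - tr·λ² + c_1·λ - det, where tr = trace, c_1 = sum of the principal 2×2 minors, det = det(Sigma):
  tr = 4 + 9 + 7 = 20,
  c_1 = (4·9 - (1)²) + (4·7 - (-2)²) + (9·7 - (-2)²) = 35 + 24 + 59 = 118,
  det = 4·(9·7 - (-2)²) - (1)·((1)·7 - (-2)·(-2)) + (-2)·((1)·(-2) - 9·(-2)) = 4·(59) - (1)·(3) + (-2)·(16) = 201.
  So p(λ) = λ³ - 20λ² + 118λ - 201.
Step 2 — look for an integer root (rational root theorem: any rational root is an integer divisor of 201). Testing λ = 3:
  p(3) = 27 - 180 + 354 - 201 = 0  ✓
  Dividing out (λ - 3): p(λ) = (λ - 3)(λ² - 17λ + 67).
Step 3 — remaining eigenvalues from the quadratic λ² - 17λ + 67 = 0:
  Δ = 17² - 4·67 = 289 - 268 = 21,  λ = (17 ± √21)/2 = (17 ± 4.5826)/2 ≈ 10.7913 or 6.2087.
  Sorted: λ_1 = 10.7913,  λ_2 = 6.2087,  λ_3 = 3  (check: sum = 20 = tr ✓).

Step 4 — unit eigenvector for λ_1 ≈ 10.7913: v spans the null space of (Sigma - λ_1 I), whose rows are
  r_1 = (-6.7913, 1, -2),  r_2 = (1, -1.7913, -2),  r_3 = (-2, -2, -3.7913).
  v is orthogonal to every row, so take v ∝ r_1 × r_2 = ((1)·(-2) - (-2)·(-1.7913), (-2)·(1) - (-6.7913)·(-2), (-6.7913)·(-1.7913) - (1)·(1)) ≈ (-5.5826, -15.5826, 11.1652).
  Rescale (multiply by -1 so the first nonzero entry is positive): u = (5.5826, 15.5826, -11.1652).
  ||u|| = √((5.5826)² + (15.5826)² + (-11.1652)²) = √(398.6424) ≈ 19.966,  v_1 = u/||u|| ≈ (0.2796, 0.7805, -0.5592) (||v_1|| = 1).

λ_1 = 10.7913,  λ_2 = 6.2087,  λ_3 = 3;  v_1 ≈ (0.2796, 0.7805, -0.5592)


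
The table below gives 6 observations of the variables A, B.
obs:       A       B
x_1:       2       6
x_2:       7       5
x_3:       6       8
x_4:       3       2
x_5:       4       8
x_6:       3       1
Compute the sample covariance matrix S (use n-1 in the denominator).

Step 1 — column means:
  mean(A) = (2 + 7 + 6 + 3 + 4 + 3) / 6 = 25/6 = 4.1667
  mean(B) = (6 + 5 + 8 + 2 + 8 + 1) / 6 = 30/6 = 5

Step 2 — sample covariance S[i,j] = (1/(n-1)) · Σ_k (x_{k,i} - mean_i) · (x_{k,j} - mean_j), with n-1 = 5.
  S[A,A] = ((-2.1667)·(-2.1667) + (2.8333)·(2.8333) + (1.8333)·(1.8333) + (-1.1667)·(-1.1667) + (-0.1667)·(-0.1667) + (-1.1667)·(-1.1667)) / 5 = 18.8333/5 = 3.7667
  S[A,B] = ((-2.1667)·(1) + (2.8333)·(0) + (1.8333)·(3) + (-1.1667)·(-3) + (-0.1667)·(3) + (-1.1667)·(-4)) / 5 = 11/5 = 2.2
  S[B,B] = ((1)·(1) + (0)·(0) + (3)·(3) + (-3)·(-3) + (3)·(3) + (-4)·(-4)) / 5 = 44/5 = 8.8

S is symmetric (S[j,i] = S[i,j]). Assembling:

S = [[3.7667, 2.2],
 [2.2, 8.8]]


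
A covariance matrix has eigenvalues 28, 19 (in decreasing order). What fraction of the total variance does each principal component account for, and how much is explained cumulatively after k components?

Step 1 — total variance = trace(Sigma) = Σ λ_i = 28 + 19 = 47.

Step 2 — fraction explained by component i = λ_i / Σ λ:
  PC1: 28/47 = 0.5957
  PC2: 19/47 = 0.4043

Step 3 — cumulative fraction after k components = (λ_1 + ... + λ_k) / Σ λ:
  k = 1: 28/47 = 0.5957
  k = 2: (28 + 19)/47 = 47/47 = 1

Summary (fraction, with percent):

explained: PC1 0.5957 (59.57%), PC2 0.4043 (40.43%);  cumulative: 0.5957, 1


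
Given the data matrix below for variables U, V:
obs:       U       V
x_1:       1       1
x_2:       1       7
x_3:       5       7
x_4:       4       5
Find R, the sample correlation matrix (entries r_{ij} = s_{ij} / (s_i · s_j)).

Step 1 — column means:
  mean(U) = (1 + 1 + 5 + 4) / 4 = 11/4 = 2.75
  mean(V) = (1 + 7 + 7 + 5) / 4 = 20/4 = 5

Step 2 — sample variances and covariances s[i,j] = (1/(n-1)) · Σ_k (x_{k,i} - mean_i) · (x_{k,j} - mean_j), with n-1 = 3:
  s[U,U] = ((-1.75)·(-1.75) + (-1.75)·(-1.75) + (2.25)·(2.25) + (1.25)·(1.25)) / 3 = 12.75/3 = 4.25
  s[U,V] = ((-1.75)·(-4) + (-1.75)·(2) + (2.25)·(2) + (1.25)·(0)) / 3 = 8/3 = 2.6667
  s[V,V] = ((-4)·(-4) + (2)·(2) + (2)·(2) + (0)·(0)) / 3 = 24/3 = 8
  Sample standard deviations s_i = √(s[i,i]):
  s(U) = √(4.25) = 2.0616
  s(V) = √(8) = 2.8284

Step 3 — r_{ij} = s_{ij} / (s_i · s_j):
  r[U,U] = 1 (diagonal).
  r[U,V] = 2.6667 / (2.0616 · 2.8284) = 2.6667 / 5.831 = 0.4573
  r[V,V] = 1 (diagonal).

R is symmetric with unit diagonal. Assembling:

R = [[1, 0.4573],
 [0.4573, 1]]


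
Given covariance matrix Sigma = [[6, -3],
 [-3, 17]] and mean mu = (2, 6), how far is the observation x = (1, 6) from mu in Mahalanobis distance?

Step 1 — centre the observation: (x - mu) = (-1, 0).

Step 2 — invert Sigma. det(Sigma) = 6·17 - (-3)² = 93.
  Sigma^{-1} = (1/det) · [[d, -b], [-b, a]] = [[0.1828, 0.0323],
 [0.0323, 0.0645]].

Step 3 — form the quadratic (x - mu)^T · Sigma^{-1} · (x - mu):
  Sigma^{-1} · (x - mu) = (-0.1828, -0.0323).
  (x - mu)^T · [Sigma^{-1} · (x - mu)] = (-1)·(-0.1828) + (0)·(-0.0323) = 0.1828.

Step 4 — take square root: d = √(0.1828) ≈ 0.4275.

d(x, mu) = √(0.1828) ≈ 0.4275


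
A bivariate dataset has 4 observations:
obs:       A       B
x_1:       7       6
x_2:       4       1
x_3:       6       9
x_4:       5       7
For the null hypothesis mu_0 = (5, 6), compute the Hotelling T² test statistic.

Step 1 — sample mean vector:
  mean(A) = (7 + 4 + 6 + 5) / 4 = 22/4 = 5.5
  mean(B) = (6 + 1 + 9 + 7) / 4 = 23/4 = 5.75
  x̄ = (5.5, 5.75),  deviation x̄ - mu_0 = (5.5, 5.75) - (5, 6) = (0.5, -0.25).

Step 2 — sample covariance matrix, S[i,j] = (1/(n-1)) · Σ_k (x_{k,i} - mean_i) · (x_{k,j} - mean_j), divisor n-1 = 3:
  S[A,A] = ((1.5)·(1.5) + (-1.5)·(-1.5) + (0.5)·(0.5) + (-0.5)·(-0.5)) / 3 = 5/3 = 1.6667
  S[A,B] = ((1.5)·(0.25) + (-1.5)·(-4.75) + (0.5)·(3.25) + (-0.5)·(1.25)) / 3 = 8.5/3 = 2.8333
  S[B,B] = ((0.25)·(0.25) + (-4.75)·(-4.75) + (3.25)·(3.25) + (1.25)·(1.25)) / 3 = 34.75/3 = 11.5833
  S = [[1.6667, 2.8333],
 [2.8333, 11.5833]].

Step 3 — invert S. det(S) = 1.6667·11.5833 - (2.8333)² = 11.2778.
  S^{-1} = (1/det) · [[d, -b], [-b, a]] = [[1.0271, -0.2512],
 [-0.2512, 0.1478]].

Step 4 — quadratic form (x̄ - mu_0)^T · S^{-1} · (x̄ - mu_0):
  S^{-1} · (x̄ - mu_0) = (0.5764, -0.1626),
  (x̄ - mu_0)^T · [...] = (0.5)·(0.5764) + (-0.25)·(-0.1626) = 0.3288.

Step 5 — scale by n: T² = 4 · 0.3288 = 1.3153.

T² ≈ 1.3153


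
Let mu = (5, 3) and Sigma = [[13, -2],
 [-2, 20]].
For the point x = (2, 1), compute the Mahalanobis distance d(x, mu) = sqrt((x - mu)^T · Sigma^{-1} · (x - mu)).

Step 1 — centre the observation: (x - mu) = (-3, -2).

Step 2 — invert Sigma. det(Sigma) = 13·20 - (-2)² = 256.
  Sigma^{-1} = (1/det) · [[d, -b], [-b, a]] = [[0.0781, 0.0078],
 [0.0078, 0.0508]].

Step 3 — form the quadratic (x - mu)^T · Sigma^{-1} · (x - mu):
  Sigma^{-1} · (x - mu) = (-0.25, -0.125).
  (x - mu)^T · [Sigma^{-1} · (x - mu)] = (-3)·(-0.25) + (-2)·(-0.125) = 1.

Step 4 — take square root: d = √(1) ≈ 1.

d(x, mu) = √(1) ≈ 1


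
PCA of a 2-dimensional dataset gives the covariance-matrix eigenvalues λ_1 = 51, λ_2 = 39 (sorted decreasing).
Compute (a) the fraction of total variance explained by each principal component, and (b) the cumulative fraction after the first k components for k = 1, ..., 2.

Step 1 — total variance = trace(Sigma) = Σ λ_i = 51 + 39 = 90.

Step 2 — fraction explained by component i = λ_i / Σ λ:
  PC1: 51/90 = 0.5667
  PC2: 39/90 = 0.4333

Step 3 — cumulative fraction after k components = (λ_1 + ... + λ_k) / Σ λ:
  k = 1: 51/90 = 0.5667
  k = 2: (51 + 39)/90 = 90/90 = 1

Summary (fraction, with percent):

explained: PC1 0.5667 (56.67%), PC2 0.4333 (43.33%);  cumulative: 0.5667, 1


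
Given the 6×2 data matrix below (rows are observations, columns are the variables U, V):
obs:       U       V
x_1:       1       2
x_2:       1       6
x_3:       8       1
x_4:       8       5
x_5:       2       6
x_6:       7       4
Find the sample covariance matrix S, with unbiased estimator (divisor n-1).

Step 1 — column means:
  mean(U) = (1 + 1 + 8 + 8 + 2 + 7) / 6 = 27/6 = 4.5
  mean(V) = (2 + 6 + 1 + 5 + 6 + 4) / 6 = 24/6 = 4

Step 2 — sample covariance S[i,j] = (1/(n-1)) · Σ_k (x_{k,i} - mean_i) · (x_{k,j} - mean_j), with n-1 = 5.
  S[U,U] = ((-3.5)·(-3.5) + (-3.5)·(-3.5) + (3.5)·(3.5) + (3.5)·(3.5) + (-2.5)·(-2.5) + (2.5)·(2.5)) / 5 = 61.5/5 = 12.3
  S[U,V] = ((-3.5)·(-2) + (-3.5)·(2) + (3.5)·(-3) + (3.5)·(1) + (-2.5)·(2) + (2.5)·(0)) / 5 = -12/5 = -2.4
  S[V,V] = ((-2)·(-2) + (2)·(2) + (-3)·(-3) + (1)·(1) + (2)·(2) + (0)·(0)) / 5 = 22/5 = 4.4

S is symmetric (S[j,i] = S[i,j]). Assembling:

S = [[12.3, -2.4],
 [-2.4, 4.4]]


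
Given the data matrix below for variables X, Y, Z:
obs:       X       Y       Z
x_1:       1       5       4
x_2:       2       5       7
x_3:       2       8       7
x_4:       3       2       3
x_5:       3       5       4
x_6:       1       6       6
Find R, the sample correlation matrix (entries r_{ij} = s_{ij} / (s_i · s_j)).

Step 1 — column means:
  mean(X) = (1 + 2 + 2 + 3 + 3 + 1) / 6 = 12/6 = 2
  mean(Y) = (5 + 5 + 8 + 2 + 5 + 6) / 6 = 31/6 = 5.1667
  mean(Z) = (4 + 7 + 7 + 3 + 4 + 6) / 6 = 31/6 = 5.1667

Step 2 — sample variances and covariances s[i,j] = (1/(n-1)) · Σ_k (x_{k,i} - mean_i) · (x_{k,j} - mean_j), with n-1 = 5:
  s[X,X] = ((-1)·(-1) + (0)·(0) + (0)·(0) + (1)·(1) + (1)·(1) + (-1)·(-1)) / 5 = 4/5 = 0.8
  s[X,Y] = ((-1)·(-0.1667) + (0)·(-0.1667) + (0)·(2.8333) + (1)·(-3.1667) + (1)·(-0.1667) + (-1)·(0.8333)) / 5 = -4/5 = -0.8
  s[X,Z] = ((-1)·(-1.1667) + (0)·(1.8333) + (0)·(1.8333) + (1)·(-2.1667) + (1)·(-1.1667) + (-1)·(0.8333)) / 5 = -3/5 = -0.6
  s[Y,Y] = ((-0.1667)·(-0.1667) + (-0.1667)·(-0.1667) + (2.8333)·(2.8333) + (-3.1667)·(-3.1667) + (-0.1667)·(-0.1667) + (0.8333)·(0.8333)) / 5 = 18.8333/5 = 3.7667
  s[Y,Z] = ((-0.1667)·(-1.1667) + (-0.1667)·(1.8333) + (2.8333)·(1.8333) + (-3.1667)·(-2.1667) + (-0.1667)·(-1.1667) + (0.8333)·(0.8333)) / 5 = 12.8333/5 = 2.5667
  s[Z,Z] = ((-1.1667)·(-1.1667) + (1.8333)·(1.8333) + (1.8333)·(1.8333) + (-2.1667)·(-2.1667) + (-1.1667)·(-1.1667) + (0.8333)·(0.8333)) / 5 = 14.8333/5 = 2.9667
  Sample standard deviations s_i = √(s[i,i]):
  s(X) = √(0.8) = 0.8944
  s(Y) = √(3.7667) = 1.9408
  s(Z) = √(2.9667) = 1.7224

Step 3 — r_{ij} = s_{ij} / (s_i · s_j):
  r[X,X] = 1 (diagonal).
  r[X,Y] = -0.8 / (0.8944 · 1.9408) = -0.8 / 1.7359 = -0.4609
  r[X,Z] = -0.6 / (0.8944 · 1.7224) = -0.6 / 1.5406 = -0.3895
  r[Y,Y] = 1 (diagonal).
  r[Y,Z] = 2.5667 / (1.9408 · 1.7224) = 2.5667 / 3.3428 = 0.7678
  r[Z,Z] = 1 (diagonal).

R is symmetric with unit diagonal. Assembling:

R = [[1, -0.4609, -0.3895],
 [-0.4609, 1, 0.7678],
 [-0.3895, 0.7678, 1]]


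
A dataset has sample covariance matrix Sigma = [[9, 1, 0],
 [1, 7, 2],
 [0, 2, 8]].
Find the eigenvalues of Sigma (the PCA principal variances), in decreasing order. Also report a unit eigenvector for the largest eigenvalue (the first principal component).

Step 1 — characteristic polynomial p(λ) = det(λI - Sigma) = λ³ - tr·λ² + c_1·λ - det, where tr = trace, c_1 = sum of the principal 2×2 minors, det = det(Sigma):
  tr = 9 + 7 + 8 = 24,
  c_1 = (9·7 - (1)²) + (9·8 - (0)²) + (7·8 - (2)²) = 62 + 72 + 52 = 186,
  det = 9·(7·8 - (2)²) - (1)·((1)·8 - (2)·(0)) + (0)·((1)·(2) - 7·(0)) = 9·(52) - (1)·(8) + (0)·(2) = 460.
  So p(λ) = λ³ - 24λ² + 186λ - 460.
Step 2 — look for an integer root (rational root theorem: any rational root is an integer divisor of 460). Testing λ = 10:
  p(10) = 1000 - 2400 + 1860 - 460 = 0  ✓
  Dividing out (λ - 10): p(λ) = (λ - 10)(λ² - 14λ + 46).
Step 3 — remaining eigenvalues from the quadratic λ² - 14λ + 46 = 0:
  Δ = 14² - 4·46 = 196 - 184 = 12,  λ = (14 ± √12)/2 = (14 ± 3.4641)/2 ≈ 8.7321 or 5.2679.
  Sorted: λ_1 = 10,  λ_2 = 8.7321,  λ_3 = 5.2679  (check: sum = 24 = tr ✓).

Step 4 — unit eigenvector for λ_1 = 10: v spans the null space of (Sigma - λ_1 I), whose rows are
  r_1 = (-1, 1, 0),  r_2 = (1, -3, 2),  r_3 = (0, 2, -2).
  v is orthogonal to every row, so take v ∝ r_1 × r_2 = ((1)·(2) - (0)·(-3), (0)·(1) - (-1)·(2), (-1)·(-3) - (1)·(1)) = (2, 2, 2).
  Rescale (divide by 2): u = (1, 1, 1).
  ||u|| = √((1)² + (1)² + (1)²) = √(3) ≈ 1.7321,  v_1 = u/||u|| ≈ (0.5774, 0.5774, 0.5774) (||v_1|| = 1).

λ_1 = 10,  λ_2 = 8.7321,  λ_3 = 5.2679;  v_1 ≈ (0.5774, 0.5774, 0.5774)


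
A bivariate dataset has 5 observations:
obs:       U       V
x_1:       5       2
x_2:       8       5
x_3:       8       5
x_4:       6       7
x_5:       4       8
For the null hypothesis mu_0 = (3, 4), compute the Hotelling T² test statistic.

Step 1 — sample mean vector:
  mean(U) = (5 + 8 + 8 + 6 + 4) / 5 = 31/5 = 6.2
  mean(V) = (2 + 5 + 5 + 7 + 8) / 5 = 27/5 = 5.4
  x̄ = (6.2, 5.4),  deviation x̄ - mu_0 = (6.2, 5.4) - (3, 4) = (3.2, 1.4).

Step 2 — sample covariance matrix, S[i,j] = (1/(n-1)) · Σ_k (x_{k,i} - mean_i) · (x_{k,j} - mean_j), divisor n-1 = 4:
  S[U,U] = ((-1.2)·(-1.2) + (1.8)·(1.8) + (1.8)·(1.8) + (-0.2)·(-0.2) + (-2.2)·(-2.2)) / 4 = 12.8/4 = 3.2
  S[U,V] = ((-1.2)·(-3.4) + (1.8)·(-0.4) + (1.8)·(-0.4) + (-0.2)·(1.6) + (-2.2)·(2.6)) / 4 = -3.4/4 = -0.85
  S[V,V] = ((-3.4)·(-3.4) + (-0.4)·(-0.4) + (-0.4)·(-0.4) + (1.6)·(1.6) + (2.6)·(2.6)) / 4 = 21.2/4 = 5.3
  S = [[3.2, -0.85],
 [-0.85, 5.3]].

Step 3 — invert S. det(S) = 3.2·5.3 - (-0.85)² = 16.2375.
  S^{-1} = (1/det) · [[d, -b], [-b, a]] = [[0.3264, 0.0523],
 [0.0523, 0.1971]].

Step 4 — quadratic form (x̄ - mu_0)^T · S^{-1} · (x̄ - mu_0):
  S^{-1} · (x̄ - mu_0) = (1.1178, 0.4434),
  (x̄ - mu_0)^T · [...] = (3.2)·(1.1178) + (1.4)·(0.4434) = 4.1977.

Step 5 — scale by n: T² = 5 · 4.1977 = 20.9885.

T² ≈ 20.9885


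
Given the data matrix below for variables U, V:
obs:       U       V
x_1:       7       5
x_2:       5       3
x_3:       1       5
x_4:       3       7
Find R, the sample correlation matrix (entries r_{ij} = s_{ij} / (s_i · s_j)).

Step 1 — column means:
  mean(U) = (7 + 5 + 1 + 3) / 4 = 16/4 = 4
  mean(V) = (5 + 3 + 5 + 7) / 4 = 20/4 = 5

Step 2 — sample variances and covariances s[i,j] = (1/(n-1)) · Σ_k (x_{k,i} - mean_i) · (x_{k,j} - mean_j), with n-1 = 3:
  s[U,U] = ((3)·(3) + (1)·(1) + (-3)·(-3) + (-1)·(-1)) / 3 = 20/3 = 6.6667
  s[U,V] = ((3)·(0) + (1)·(-2) + (-3)·(0) + (-1)·(2)) / 3 = -4/3 = -1.3333
  s[V,V] = ((0)·(0) + (-2)·(-2) + (0)·(0) + (2)·(2)) / 3 = 8/3 = 2.6667
  Sample standard deviations s_i = √(s[i,i]):
  s(U) = √(6.6667) = 2.582
  s(V) = √(2.6667) = 1.633

Step 3 — r_{ij} = s_{ij} / (s_i · s_j):
  r[U,U] = 1 (diagonal).
  r[U,V] = -1.3333 / (2.582 · 1.633) = -1.3333 / 4.2164 = -0.3162
  r[V,V] = 1 (diagonal).

R is symmetric with unit diagonal. Assembling:

R = [[1, -0.3162],
 [-0.3162, 1]]


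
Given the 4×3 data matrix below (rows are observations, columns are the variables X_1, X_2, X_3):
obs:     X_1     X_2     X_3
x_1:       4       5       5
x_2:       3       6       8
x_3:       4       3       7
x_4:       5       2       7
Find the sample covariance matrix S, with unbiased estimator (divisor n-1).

Step 1 — column means:
  mean(X_1) = (4 + 3 + 4 + 5) / 4 = 16/4 = 4
  mean(X_2) = (5 + 6 + 3 + 2) / 4 = 16/4 = 4
  mean(X_3) = (5 + 8 + 7 + 7) / 4 = 27/4 = 6.75

Step 2 — sample covariance S[i,j] = (1/(n-1)) · Σ_k (x_{k,i} - mean_i) · (x_{k,j} - mean_j), with n-1 = 3.
  S[X_1,X_1] = ((0)·(0) + (-1)·(-1) + (0)·(0) + (1)·(1)) / 3 = 2/3 = 0.6667
  S[X_1,X_2] = ((0)·(1) + (-1)·(2) + (0)·(-1) + (1)·(-2)) / 3 = -4/3 = -1.3333
  S[X_1,X_3] = ((0)·(-1.75) + (-1)·(1.25) + (0)·(0.25) + (1)·(0.25)) / 3 = -1/3 = -0.3333
  S[X_2,X_2] = ((1)·(1) + (2)·(2) + (-1)·(-1) + (-2)·(-2)) / 3 = 10/3 = 3.3333
  S[X_2,X_3] = ((1)·(-1.75) + (2)·(1.25) + (-1)·(0.25) + (-2)·(0.25)) / 3 = 0/3 = 0
  S[X_3,X_3] = ((-1.75)·(-1.75) + (1.25)·(1.25) + (0.25)·(0.25) + (0.25)·(0.25)) / 3 = 4.75/3 = 1.5833

S is symmetric (S[j,i] = S[i,j]). Assembling:

S = [[0.6667, -1.3333, -0.3333],
 [-1.3333, 3.3333, 0],
 [-0.3333, 0, 1.5833]]


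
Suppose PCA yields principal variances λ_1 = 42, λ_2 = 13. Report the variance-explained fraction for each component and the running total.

Step 1 — total variance = trace(Sigma) = Σ λ_i = 42 + 13 = 55.

Step 2 — fraction explained by component i = λ_i / Σ λ:
  PC1: 42/55 = 0.7636
  PC2: 13/55 = 0.2364

Step 3 — cumulative fraction after k components = (λ_1 + ... + λ_k) / Σ λ:
  k = 1: 42/55 = 0.7636
  k = 2: (42 + 13)/55 = 55/55 = 1

Summary (fraction, with percent):

explained: PC1 0.7636 (76.36%), PC2 0.2364 (23.64%);  cumulative: 0.7636, 1


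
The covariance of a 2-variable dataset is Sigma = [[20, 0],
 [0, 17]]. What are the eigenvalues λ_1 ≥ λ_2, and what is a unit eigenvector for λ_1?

Step 1 — characteristic polynomial of 2×2 Sigma:
  det(Sigma - λI) = λ² - trace · λ + det = 0.
  trace = 20 + 17 = 37, det = 20·17 - (0)² = 340.
Step 2 — discriminant:
  Δ = trace² - 4·det = 1369 - 1360 = 9.
Step 3 — eigenvalues:
  λ = (trace ± √Δ)/2 = (37 ± 3)/2,
  λ_1 = 20,  λ_2 = 17.

Step 4 — unit eigenvector for λ_1: Sigma is diagonal, so its eigenvectors are the coordinate axes. λ_1 = 20 is the diagonal entry on the first coordinate axis, hence
  v_1 = (1, 0) (||v_1|| = 1).

λ_1 = 20,  λ_2 = 17;  v_1 ≈ (1, 0)


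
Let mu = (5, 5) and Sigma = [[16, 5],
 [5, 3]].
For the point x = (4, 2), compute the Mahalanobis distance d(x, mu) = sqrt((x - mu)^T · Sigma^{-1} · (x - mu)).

Step 1 — centre the observation: (x - mu) = (-1, -3).

Step 2 — invert Sigma. det(Sigma) = 16·3 - (5)² = 23.
  Sigma^{-1} = (1/det) · [[d, -b], [-b, a]] = [[0.1304, -0.2174],
 [-0.2174, 0.6957]].

Step 3 — form the quadratic (x - mu)^T · Sigma^{-1} · (x - mu):
  Sigma^{-1} · (x - mu) = (0.5217, -1.8696).
  (x - mu)^T · [Sigma^{-1} · (x - mu)] = (-1)·(0.5217) + (-3)·(-1.8696) = 5.087.

Step 4 — take square root: d = √(5.087) ≈ 2.2554.

d(x, mu) = √(5.087) ≈ 2.2554


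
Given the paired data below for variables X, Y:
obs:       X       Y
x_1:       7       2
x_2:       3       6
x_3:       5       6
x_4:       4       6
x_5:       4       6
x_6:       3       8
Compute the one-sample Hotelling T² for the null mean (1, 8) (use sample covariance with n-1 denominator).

Step 1 — sample mean vector:
  mean(X) = (7 + 3 + 5 + 4 + 4 + 3) / 6 = 26/6 = 4.3333
  mean(Y) = (2 + 6 + 6 + 6 + 6 + 8) / 6 = 34/6 = 5.6667
  x̄ = (4.3333, 5.6667),  deviation x̄ - mu_0 = (4.3333, 5.6667) - (1, 8) = (3.3333, -2.3333).

Step 2 — sample covariance matrix, S[i,j] = (1/(n-1)) · Σ_k (x_{k,i} - mean_i) · (x_{k,j} - mean_j), divisor n-1 = 5:
  S[X,X] = ((2.6667)·(2.6667) + (-1.3333)·(-1.3333) + (0.6667)·(0.6667) + (-0.3333)·(-0.3333) + (-0.3333)·(-0.3333) + (-1.3333)·(-1.3333)) / 5 = 11.3333/5 = 2.2667
  S[X,Y] = ((2.6667)·(-3.6667) + (-1.3333)·(0.3333) + (0.6667)·(0.3333) + (-0.3333)·(0.3333) + (-0.3333)·(0.3333) + (-1.3333)·(2.3333)) / 5 = -13.3333/5 = -2.6667
  S[Y,Y] = ((-3.6667)·(-3.6667) + (0.3333)·(0.3333) + (0.3333)·(0.3333) + (0.3333)·(0.3333) + (0.3333)·(0.3333) + (2.3333)·(2.3333)) / 5 = 19.3333/5 = 3.8667
  S = [[2.2667, -2.6667],
 [-2.6667, 3.8667]].

Step 3 — invert S. det(S) = 2.2667·3.8667 - (-2.6667)² = 1.6533.
  S^{-1} = (1/det) · [[d, -b], [-b, a]] = [[2.3387, 1.6129],
 [1.6129, 1.371]].

Step 4 — quadratic form (x̄ - mu_0)^T · S^{-1} · (x̄ - mu_0):
  S^{-1} · (x̄ - mu_0) = (4.0323, 2.1774),
  (x̄ - mu_0)^T · [...] = (3.3333)·(4.0323) + (-2.3333)·(2.1774) = 8.3602.

Step 5 — scale by n: T² = 6 · 8.3602 = 50.1613.

T² ≈ 50.1613


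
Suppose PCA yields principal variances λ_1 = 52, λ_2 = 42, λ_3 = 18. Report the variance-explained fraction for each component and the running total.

Step 1 — total variance = trace(Sigma) = Σ λ_i = 52 + 42 + 18 = 112.

Step 2 — fraction explained by component i = λ_i / Σ λ:
  PC1: 52/112 = 0.4643
  PC2: 42/112 = 0.375
  PC3: 18/112 = 0.1607

Step 3 — cumulative fraction after k components = (λ_1 + ... + λ_k) / Σ λ:
  k = 1: 52/112 = 0.4643
  k = 2: (52 + 42)/112 = 94/112 = 0.8393
  k = 3: (52 + 42 + 18)/112 = 112/112 = 1

Summary (fraction, with percent):

explained: PC1 0.4643 (46.43%), PC2 0.375 (37.5%), PC3 0.1607 (16.07%);  cumulative: 0.4643, 0.8393, 1


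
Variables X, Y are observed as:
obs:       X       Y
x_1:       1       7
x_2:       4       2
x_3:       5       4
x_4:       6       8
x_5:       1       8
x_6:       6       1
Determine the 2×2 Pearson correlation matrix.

Step 1 — column means:
  mean(X) = (1 + 4 + 5 + 6 + 1 + 6) / 6 = 23/6 = 3.8333
  mean(Y) = (7 + 2 + 4 + 8 + 8 + 1) / 6 = 30/6 = 5

Step 2 — sample variances and covariances s[i,j] = (1/(n-1)) · Σ_k (x_{k,i} - mean_i) · (x_{k,j} - mean_j), with n-1 = 5:
  s[X,X] = ((-2.8333)·(-2.8333) + (0.1667)·(0.1667) + (1.1667)·(1.1667) + (2.1667)·(2.1667) + (-2.8333)·(-2.8333) + (2.1667)·(2.1667)) / 5 = 26.8333/5 = 5.3667
  s[X,Y] = ((-2.8333)·(2) + (0.1667)·(-3) + (1.1667)·(-1) + (2.1667)·(3) + (-2.8333)·(3) + (2.1667)·(-4)) / 5 = -18/5 = -3.6
  s[Y,Y] = ((2)·(2) + (-3)·(-3) + (-1)·(-1) + (3)·(3) + (3)·(3) + (-4)·(-4)) / 5 = 48/5 = 9.6
  Sample standard deviations s_i = √(s[i,i]):
  s(X) = √(5.3667) = 2.3166
  s(Y) = √(9.6) = 3.0984

Step 3 — r_{ij} = s_{ij} / (s_i · s_j):
  r[X,X] = 1 (diagonal).
  r[X,Y] = -3.6 / (2.3166 · 3.0984) = -3.6 / 7.1777 = -0.5016
  r[Y,Y] = 1 (diagonal).

R is symmetric with unit diagonal. Assembling:

R = [[1, -0.5016],
 [-0.5016, 1]]


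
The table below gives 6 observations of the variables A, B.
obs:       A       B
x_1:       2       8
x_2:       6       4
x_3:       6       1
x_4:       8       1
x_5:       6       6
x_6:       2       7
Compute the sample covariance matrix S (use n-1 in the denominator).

Step 1 — column means:
  mean(A) = (2 + 6 + 6 + 8 + 6 + 2) / 6 = 30/6 = 5
  mean(B) = (8 + 4 + 1 + 1 + 6 + 7) / 6 = 27/6 = 4.5

Step 2 — sample covariance S[i,j] = (1/(n-1)) · Σ_k (x_{k,i} - mean_i) · (x_{k,j} - mean_j), with n-1 = 5.
  S[A,A] = ((-3)·(-3) + (1)·(1) + (1)·(1) + (3)·(3) + (1)·(1) + (-3)·(-3)) / 5 = 30/5 = 6
  S[A,B] = ((-3)·(3.5) + (1)·(-0.5) + (1)·(-3.5) + (3)·(-3.5) + (1)·(1.5) + (-3)·(2.5)) / 5 = -31/5 = -6.2
  S[B,B] = ((3.5)·(3.5) + (-0.5)·(-0.5) + (-3.5)·(-3.5) + (-3.5)·(-3.5) + (1.5)·(1.5) + (2.5)·(2.5)) / 5 = 45.5/5 = 9.1

S is symmetric (S[j,i] = S[i,j]). Assembling:

S = [[6, -6.2],
 [-6.2, 9.1]]


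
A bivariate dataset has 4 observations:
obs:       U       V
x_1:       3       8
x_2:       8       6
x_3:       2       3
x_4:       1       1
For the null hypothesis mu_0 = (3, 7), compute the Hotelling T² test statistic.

Step 1 — sample mean vector:
  mean(U) = (3 + 8 + 2 + 1) / 4 = 14/4 = 3.5
  mean(V) = (8 + 6 + 3 + 1) / 4 = 18/4 = 4.5
  x̄ = (3.5, 4.5),  deviation x̄ - mu_0 = (3.5, 4.5) - (3, 7) = (0.5, -2.5).

Step 2 — sample covariance matrix, S[i,j] = (1/(n-1)) · Σ_k (x_{k,i} - mean_i) · (x_{k,j} - mean_j), divisor n-1 = 3:
  S[U,U] = ((-0.5)·(-0.5) + (4.5)·(4.5) + (-1.5)·(-1.5) + (-2.5)·(-2.5)) / 3 = 29/3 = 9.6667
  S[U,V] = ((-0.5)·(3.5) + (4.5)·(1.5) + (-1.5)·(-1.5) + (-2.5)·(-3.5)) / 3 = 16/3 = 5.3333
  S[V,V] = ((3.5)·(3.5) + (1.5)·(1.5) + (-1.5)·(-1.5) + (-3.5)·(-3.5)) / 3 = 29/3 = 9.6667
  S = [[9.6667, 5.3333],
 [5.3333, 9.6667]].

Step 3 — invert S. det(S) = 9.6667·9.6667 - (5.3333)² = 65.
  S^{-1} = (1/det) · [[d, -b], [-b, a]] = [[0.1487, -0.0821],
 [-0.0821, 0.1487]].

Step 4 — quadratic form (x̄ - mu_0)^T · S^{-1} · (x̄ - mu_0):
  S^{-1} · (x̄ - mu_0) = (0.2795, -0.4128),
  (x̄ - mu_0)^T · [...] = (0.5)·(0.2795) + (-2.5)·(-0.4128) = 1.1718.

Step 5 — scale by n: T² = 4 · 1.1718 = 4.6872.

T² ≈ 4.6872


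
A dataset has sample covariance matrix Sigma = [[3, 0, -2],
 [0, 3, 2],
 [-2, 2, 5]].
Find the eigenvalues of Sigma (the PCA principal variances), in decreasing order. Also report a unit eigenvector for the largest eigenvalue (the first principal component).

Step 1 — characteristic polynomial p(λ) = det(λI - Sigma) = λ³ - tr·λ² + c_1·λ - det, where tr = trace, c_1 = sum of the principal 2×2 minors, det = det(Sigma):
  tr = 3 + 3 + 5 = 11,
  c_1 = (3·3 - (0)²) + (3·5 - (-2)²) + (3·5 - (2)²) = 9 + 11 + 11 = 31,
  det = 3·(3·5 - (2)²) - (0)·((0)·5 - (2)·(-2)) + (-2)·((0)·(2) - 3·(-2)) = 3·(11) - (0)·(4) + (-2)·(6) = 21.
  So p(λ) = λ³ - 11λ² + 31λ - 21.
Step 2 — look for an integer root (rational root theorem: any rational root is an integer divisor of 21). Testing λ = 1:
  p(1) = 1 - 11 + 31 - 21 = 0  ✓
  Dividing out (λ - 1): p(λ) = (λ - 1)(λ² - 10λ + 21).
Step 3 — remaining eigenvalues from the quadratic λ² - 10λ + 21 = 0:
  Δ = 10² - 4·21 = 100 - 84 = 16,  λ = (10 ± √16)/2 = (10 ± 4)/2 = 7 or 3.
  Sorted: λ_1 = 7,  λ_2 = 3,  λ_3 = 1  (check: sum = 11 = tr ✓).

Step 4 — unit eigenvector for λ_1 = 7: v spans the null space of (Sigma - λ_1 I), whose rows are
  r_1 = (-4, 0, -2),  r_2 = (0, -4, 2),  r_3 = (-2, 2, -2).
  v is orthogonal to every row, so take v ∝ r_1 × r_2 = ((0)·(2) - (-2)·(-4), (-2)·(0) - (-4)·(2), (-4)·(-4) - (0)·(0)) = (-8, 8, 16).
  Rescale (divide by 8; multiply by -1 so the first nonzero entry is positive): u = (1, -1, -2).
  ||u|| = √((1)² + (-1)² + (-2)²) = √(6) ≈ 2.4495,  v_1 = u/||u|| ≈ (0.4082, -0.4082, -0.8165) (||v_1|| = 1).

λ_1 = 7,  λ_2 = 3,  λ_3 = 1;  v_1 ≈ (0.4082, -0.4082, -0.8165)


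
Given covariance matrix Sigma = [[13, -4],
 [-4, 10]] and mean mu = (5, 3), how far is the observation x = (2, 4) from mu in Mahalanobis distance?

Step 1 — centre the observation: (x - mu) = (-3, 1).

Step 2 — invert Sigma. det(Sigma) = 13·10 - (-4)² = 114.
  Sigma^{-1} = (1/det) · [[d, -b], [-b, a]] = [[0.0877, 0.0351],
 [0.0351, 0.114]].

Step 3 — form the quadratic (x - mu)^T · Sigma^{-1} · (x - mu):
  Sigma^{-1} · (x - mu) = (-0.2281, 0.0088).
  (x - mu)^T · [Sigma^{-1} · (x - mu)] = (-3)·(-0.2281) + (1)·(0.0088) = 0.693.

Step 4 — take square root: d = √(0.693) ≈ 0.8325.

d(x, mu) = √(0.693) ≈ 0.8325


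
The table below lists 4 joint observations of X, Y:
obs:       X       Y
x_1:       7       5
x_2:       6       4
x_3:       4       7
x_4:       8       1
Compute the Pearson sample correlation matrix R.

Step 1 — column means:
  mean(X) = (7 + 6 + 4 + 8) / 4 = 25/4 = 6.25
  mean(Y) = (5 + 4 + 7 + 1) / 4 = 17/4 = 4.25

Step 2 — sample variances and covariances s[i,j] = (1/(n-1)) · Σ_k (x_{k,i} - mean_i) · (x_{k,j} - mean_j), with n-1 = 3:
  s[X,X] = ((0.75)·(0.75) + (-0.25)·(-0.25) + (-2.25)·(-2.25) + (1.75)·(1.75)) / 3 = 8.75/3 = 2.9167
  s[X,Y] = ((0.75)·(0.75) + (-0.25)·(-0.25) + (-2.25)·(2.75) + (1.75)·(-3.25)) / 3 = -11.25/3 = -3.75
  s[Y,Y] = ((0.75)·(0.75) + (-0.25)·(-0.25) + (2.75)·(2.75) + (-3.25)·(-3.25)) / 3 = 18.75/3 = 6.25
  Sample standard deviations s_i = √(s[i,i]):
  s(X) = √(2.9167) = 1.7078
  s(Y) = √(6.25) = 2.5

Step 3 — r_{ij} = s_{ij} / (s_i · s_j):
  r[X,X] = 1 (diagonal).
  r[X,Y] = -3.75 / (1.7078 · 2.5) = -3.75 / 4.2696 = -0.8783
  r[Y,Y] = 1 (diagonal).

R is symmetric with unit diagonal. Assembling:

R = [[1, -0.8783],
 [-0.8783, 1]]


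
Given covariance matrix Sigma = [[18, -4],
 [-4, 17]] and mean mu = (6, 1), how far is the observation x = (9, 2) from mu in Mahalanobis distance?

Step 1 — centre the observation: (x - mu) = (3, 1).

Step 2 — invert Sigma. det(Sigma) = 18·17 - (-4)² = 290.
  Sigma^{-1} = (1/det) · [[d, -b], [-b, a]] = [[0.0586, 0.0138],
 [0.0138, 0.0621]].

Step 3 — form the quadratic (x - mu)^T · Sigma^{-1} · (x - mu):
  Sigma^{-1} · (x - mu) = (0.1897, 0.1034).
  (x - mu)^T · [Sigma^{-1} · (x - mu)] = (3)·(0.1897) + (1)·(0.1034) = 0.6724.

Step 4 — take square root: d = √(0.6724) ≈ 0.82.

d(x, mu) = √(0.6724) ≈ 0.82


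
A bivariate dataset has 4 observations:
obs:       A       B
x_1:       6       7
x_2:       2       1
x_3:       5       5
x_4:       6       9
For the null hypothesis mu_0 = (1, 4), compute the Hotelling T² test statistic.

Step 1 — sample mean vector:
  mean(A) = (6 + 2 + 5 + 6) / 4 = 19/4 = 4.75
  mean(B) = (7 + 1 + 5 + 9) / 4 = 22/4 = 5.5
  x̄ = (4.75, 5.5),  deviation x̄ - mu_0 = (4.75, 5.5) - (1, 4) = (3.75, 1.5).

Step 2 — sample covariance matrix, S[i,j] = (1/(n-1)) · Σ_k (x_{k,i} - mean_i) · (x_{k,j} - mean_j), divisor n-1 = 3:
  S[A,A] = ((1.25)·(1.25) + (-2.75)·(-2.75) + (0.25)·(0.25) + (1.25)·(1.25)) / 3 = 10.75/3 = 3.5833
  S[A,B] = ((1.25)·(1.5) + (-2.75)·(-4.5) + (0.25)·(-0.5) + (1.25)·(3.5)) / 3 = 18.5/3 = 6.1667
  S[B,B] = ((1.5)·(1.5) + (-4.5)·(-4.5) + (-0.5)·(-0.5) + (3.5)·(3.5)) / 3 = 35/3 = 11.6667
  S = [[3.5833, 6.1667],
 [6.1667, 11.6667]].

Step 3 — invert S. det(S) = 3.5833·11.6667 - (6.1667)² = 3.7778.
  S^{-1} = (1/det) · [[d, -b], [-b, a]] = [[3.0882, -1.6324],
 [-1.6324, 0.9485]].

Step 4 — quadratic form (x̄ - mu_0)^T · S^{-1} · (x̄ - mu_0):
  S^{-1} · (x̄ - mu_0) = (9.1324, -4.6985),
  (x̄ - mu_0)^T · [...] = (3.75)·(9.1324) + (1.5)·(-4.6985) = 27.1985.

Step 5 — scale by n: T² = 4 · 27.1985 = 108.7941.

T² ≈ 108.7941


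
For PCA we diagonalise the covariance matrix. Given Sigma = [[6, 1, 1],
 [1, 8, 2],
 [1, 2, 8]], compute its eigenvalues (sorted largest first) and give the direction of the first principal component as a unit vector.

Step 1 — characteristic polynomial p(λ) = det(λI - Sigma) = λ³ - tr·λ² + c_1·λ - det, where tr = trace, c_1 = sum of the principal 2×2 minors, det = det(Sigma):
  tr = 6 + 8 + 8 = 22,
  c_1 = (6·8 - (1)²) + (6·8 - (1)²) + (8·8 - (2)²) = 47 + 47 + 60 = 154,
  det = 6·(8·8 - (2)²) - (1)·((1)·8 - (2)·(1)) + (1)·((1)·(2) - 8·(1)) = 6·(60) - (1)·(6) + (1)·(-6) = 348.
  So p(λ) = λ³ - 22λ² + 154λ - 348.
Step 2 — look for an integer root (rational root theorem: any rational root is an integer divisor of 348). Testing λ = 6:
  p(6) = 216 - 792 + 924 - 348 = 0  ✓
  Dividing out (λ - 6): p(λ) = (λ - 6)(λ² - 16λ + 58).
Step 3 — remaining eigenvalues from the quadratic λ² - 16λ + 58 = 0:
  Δ = 16² - 4·58 = 256 - 232 = 24,  λ = (16 ± √24)/2 = (16 ± 4.899)/2 ≈ 10.4495 or 5.5505.
  Sorted: λ_1 = 10.4495,  λ_2 = 6,  λ_3 = 5.5505  (check: sum = 22 = tr ✓).

Step 4 — unit eigenvector for λ_1 ≈ 10.4495: v spans the null space of (Sigma - λ_1 I), whose rows are
  r_1 = (-4.4495, 1, 1),  r_2 = (1, -2.4495, 2),  r_3 = (1, 2, -2.4495).
  v is orthogonal to every row, so take v ∝ r_1 × r_2 = ((1)·(2) - (1)·(-2.4495), (1)·(1) - (-4.4495)·(2), (-4.4495)·(-2.4495) - (1)·(1)) ≈ (4.4495, 9.899, 9.899).
  Let u = (4.4495, 9.899, 9.899).
  ||u|| = √((4.4495)² + (9.899)² + (9.899)²) = √(215.7775) ≈ 14.6894,  v_1 = u/||u|| ≈ (0.3029, 0.6739, 0.6739) (||v_1|| = 1).

λ_1 = 10.4495,  λ_2 = 6,  λ_3 = 5.5505;  v_1 ≈ (0.3029, 0.6739, 0.6739)


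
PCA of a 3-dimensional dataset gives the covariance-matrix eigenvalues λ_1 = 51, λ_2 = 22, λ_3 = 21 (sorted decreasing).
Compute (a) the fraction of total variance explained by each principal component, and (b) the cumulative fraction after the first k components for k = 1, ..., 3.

Step 1 — total variance = trace(Sigma) = Σ λ_i = 51 + 22 + 21 = 94.

Step 2 — fraction explained by component i = λ_i / Σ λ:
  PC1: 51/94 = 0.5426
  PC2: 22/94 = 0.234
  PC3: 21/94 = 0.2234

Step 3 — cumulative fraction after k components = (λ_1 + ... + λ_k) / Σ λ:
  k = 1: 51/94 = 0.5426
  k = 2: (51 + 22)/94 = 73/94 = 0.7766
  k = 3: (51 + 22 + 21)/94 = 94/94 = 1

Summary (fraction, with percent):

explained: PC1 0.5426 (54.26%), PC2 0.234 (23.4%), PC3 0.2234 (22.34%);  cumulative: 0.5426, 0.7766, 1


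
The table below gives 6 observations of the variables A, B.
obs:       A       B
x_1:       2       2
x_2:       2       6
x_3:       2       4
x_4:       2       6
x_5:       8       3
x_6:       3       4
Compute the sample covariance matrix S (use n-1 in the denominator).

Step 1 — column means:
  mean(A) = (2 + 2 + 2 + 2 + 8 + 3) / 6 = 19/6 = 3.1667
  mean(B) = (2 + 6 + 4 + 6 + 3 + 4) / 6 = 25/6 = 4.1667

Step 2 — sample covariance S[i,j] = (1/(n-1)) · Σ_k (x_{k,i} - mean_i) · (x_{k,j} - mean_j), with n-1 = 5.
  S[A,A] = ((-1.1667)·(-1.1667) + (-1.1667)·(-1.1667) + (-1.1667)·(-1.1667) + (-1.1667)·(-1.1667) + (4.8333)·(4.8333) + (-0.1667)·(-0.1667)) / 5 = 28.8333/5 = 5.7667
  S[A,B] = ((-1.1667)·(-2.1667) + (-1.1667)·(1.8333) + (-1.1667)·(-0.1667) + (-1.1667)·(1.8333) + (4.8333)·(-1.1667) + (-0.1667)·(-0.1667)) / 5 = -7.1667/5 = -1.4333
  S[B,B] = ((-2.1667)·(-2.1667) + (1.8333)·(1.8333) + (-0.1667)·(-0.1667) + (1.8333)·(1.8333) + (-1.1667)·(-1.1667) + (-0.1667)·(-0.1667)) / 5 = 12.8333/5 = 2.5667

S is symmetric (S[j,i] = S[i,j]). Assembling:

S = [[5.7667, -1.4333],
 [-1.4333, 2.5667]]


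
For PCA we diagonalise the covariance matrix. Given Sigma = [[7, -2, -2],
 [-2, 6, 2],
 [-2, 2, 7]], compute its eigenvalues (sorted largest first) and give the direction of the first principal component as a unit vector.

Step 1 — characteristic polynomial p(λ) = det(λI - Sigma) = λ³ - tr·λ² + c_1·λ - det, where tr = trace, c_1 = sum of the principal 2×2 minors, det = det(Sigma):
  tr = 7 + 6 + 7 = 20,
  c_1 = (7·6 - (-2)²) + (7·7 - (-2)²) + (6·7 - (2)²) = 38 + 45 + 38 = 121,
  det = 7·(6·7 - (2)²) - (-2)·((-2)·7 - (2)·(-2)) + (-2)·((-2)·(2) - 6·(-2)) = 7·(38) - (-2)·(-10) + (-2)·(8) = 230.
  So p(λ) = λ³ - 20λ² + 121λ - 230.
Step 2 — look for an integer root (rational root theorem: any rational root is an integer divisor of 230). Testing λ = 5:
  p(5) = 125 - 500 + 605 - 230 = 0  ✓
  Dividing out (λ - 5): p(λ) = (λ - 5)(λ² - 15λ + 46).
Step 3 — remaining eigenvalues from the quadratic λ² - 15λ + 46 = 0:
  Δ = 15² - 4·46 = 225 - 184 = 41,  λ = (15 ± √41)/2 = (15 ± 6.4031)/2 ≈ 10.7016 or 4.2984.
  Sorted: λ_1 = 10.7016,  λ_2 = 5,  λ_3 = 4.2984  (check: sum = 20 = tr ✓).

Step 4 — unit eigenvector for λ_1 ≈ 10.7016: v spans the null space of (Sigma - λ_1 I), whose rows are
  r_1 = (-3.7016, -2, -2),  r_2 = (-2, -4.7016, 2),  r_3 = (-2, 2, -3.7016).
  v is orthogonal to every row, so take v ∝ r_1 × r_2 = ((-2)·(2) - (-2)·(-4.7016), (-2)·(-2) - (-3.7016)·(2), (-3.7016)·(-4.7016) - (-2)·(-2)) ≈ (-13.4031, 11.4031, 13.4031).
  Rescale (multiply by -1 so the first nonzero entry is positive): u = (13.4031, -11.4031, -13.4031).
  ||u|| = √((13.4031)² + (-11.4031)² + (-13.4031)²) = √(489.3187) ≈ 22.1205,  v_1 = u/||u|| ≈ (0.6059, -0.5155, -0.6059) (||v_1|| = 1).

λ_1 = 10.7016,  λ_2 = 5,  λ_3 = 4.2984;  v_1 ≈ (0.6059, -0.5155, -0.6059)


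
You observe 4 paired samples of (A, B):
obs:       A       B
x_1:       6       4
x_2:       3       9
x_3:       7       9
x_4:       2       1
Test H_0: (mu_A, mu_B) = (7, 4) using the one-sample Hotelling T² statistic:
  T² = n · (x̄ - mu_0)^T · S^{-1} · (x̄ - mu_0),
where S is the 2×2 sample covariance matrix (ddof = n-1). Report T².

Step 1 — sample mean vector:
  mean(A) = (6 + 3 + 7 + 2) / 4 = 18/4 = 4.5
  mean(B) = (4 + 9 + 9 + 1) / 4 = 23/4 = 5.75
  x̄ = (4.5, 5.75),  deviation x̄ - mu_0 = (4.5, 5.75) - (7, 4) = (-2.5, 1.75).

Step 2 — sample covariance matrix, S[i,j] = (1/(n-1)) · Σ_k (x_{k,i} - mean_i) · (x_{k,j} - mean_j), divisor n-1 = 3:
  S[A,A] = ((1.5)·(1.5) + (-1.5)·(-1.5) + (2.5)·(2.5) + (-2.5)·(-2.5)) / 3 = 17/3 = 5.6667
  S[A,B] = ((1.5)·(-1.75) + (-1.5)·(3.25) + (2.5)·(3.25) + (-2.5)·(-4.75)) / 3 = 12.5/3 = 4.1667
  S[B,B] = ((-1.75)·(-1.75) + (3.25)·(3.25) + (3.25)·(3.25) + (-4.75)·(-4.75)) / 3 = 46.75/3 = 15.5833
  S = [[5.6667, 4.1667],
 [4.1667, 15.5833]].

Step 3 — invert S. det(S) = 5.6667·15.5833 - (4.1667)² = 70.9444.
  S^{-1} = (1/det) · [[d, -b], [-b, a]] = [[0.2197, -0.0587],
 [-0.0587, 0.0799]].

Step 4 — quadratic form (x̄ - mu_0)^T · S^{-1} · (x̄ - mu_0):
  S^{-1} · (x̄ - mu_0) = (-0.6519, 0.2866),
  (x̄ - mu_0)^T · [...] = (-2.5)·(-0.6519) + (1.75)·(0.2866) = 2.1314.

Step 5 — scale by n: T² = 4 · 2.1314 = 8.5255.

T² ≈ 8.5255


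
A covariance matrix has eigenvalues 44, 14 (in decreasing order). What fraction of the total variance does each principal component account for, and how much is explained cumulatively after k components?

Step 1 — total variance = trace(Sigma) = Σ λ_i = 44 + 14 = 58.

Step 2 — fraction explained by component i = λ_i / Σ λ:
  PC1: 44/58 = 0.7586
  PC2: 14/58 = 0.2414

Step 3 — cumulative fraction after k components = (λ_1 + ... + λ_k) / Σ λ:
  k = 1: 44/58 = 0.7586
  k = 2: (44 + 14)/58 = 58/58 = 1

Summary (fraction, with percent):

explained: PC1 0.7586 (75.86%), PC2 0.2414 (24.14%);  cumulative: 0.7586, 1


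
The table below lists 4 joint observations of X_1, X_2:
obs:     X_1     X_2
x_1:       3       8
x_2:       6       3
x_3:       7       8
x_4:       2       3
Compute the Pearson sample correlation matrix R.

Step 1 — column means:
  mean(X_1) = (3 + 6 + 7 + 2) / 4 = 18/4 = 4.5
  mean(X_2) = (8 + 3 + 8 + 3) / 4 = 22/4 = 5.5

Step 2 — sample variances and covariances s[i,j] = (1/(n-1)) · Σ_k (x_{k,i} - mean_i) · (x_{k,j} - mean_j), with n-1 = 3:
  s[X_1,X_1] = ((-1.5)·(-1.5) + (1.5)·(1.5) + (2.5)·(2.5) + (-2.5)·(-2.5)) / 3 = 17/3 = 5.6667
  s[X_1,X_2] = ((-1.5)·(2.5) + (1.5)·(-2.5) + (2.5)·(2.5) + (-2.5)·(-2.5)) / 3 = 5/3 = 1.6667
  s[X_2,X_2] = ((2.5)·(2.5) + (-2.5)·(-2.5) + (2.5)·(2.5) + (-2.5)·(-2.5)) / 3 = 25/3 = 8.3333
  Sample standard deviations s_i = √(s[i,i]):
  s(X_1) = √(5.6667) = 2.3805
  s(X_2) = √(8.3333) = 2.8868

Step 3 — r_{ij} = s_{ij} / (s_i · s_j):
  r[X_1,X_1] = 1 (diagonal).
  r[X_1,X_2] = 1.6667 / (2.3805 · 2.8868) = 1.6667 / 6.8718 = 0.2425
  r[X_2,X_2] = 1 (diagonal).

R is symmetric with unit diagonal. Assembling:

R = [[1, 0.2425],
 [0.2425, 1]]
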